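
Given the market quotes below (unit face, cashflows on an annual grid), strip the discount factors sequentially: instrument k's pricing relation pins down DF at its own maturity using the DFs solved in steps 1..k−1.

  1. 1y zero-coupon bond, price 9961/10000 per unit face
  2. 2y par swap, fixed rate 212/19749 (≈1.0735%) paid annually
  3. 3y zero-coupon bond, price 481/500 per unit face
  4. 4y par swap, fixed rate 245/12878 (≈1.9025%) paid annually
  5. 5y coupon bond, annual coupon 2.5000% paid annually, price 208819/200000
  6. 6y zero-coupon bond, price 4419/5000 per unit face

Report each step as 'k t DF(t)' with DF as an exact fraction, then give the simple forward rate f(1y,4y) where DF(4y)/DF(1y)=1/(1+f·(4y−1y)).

step 1 [1y] zero: DF = P = 9961/10000 ≈ 0.996100
step 2 [2y] swap r/1=212/19749: DF=(1 − 212/19749·(0.996100))/(1+212/19749) = 2447/2500 ≈ 0.978800
step 3 [3y] zero: DF = P = 481/500 ≈ 0.962000
step 4 [4y] swap r/1=245/12878: DF=(1 − 245/12878·(0.996100+0.978800+0.962000))/(1+245/12878) = 1853/2000 ≈ 0.926500
step 5 [5y] bond c/1=1/40: DF=(208819/200000 − 1/40·(0.996100+0.978800+0.962000+0.926500))/(1+1/40) = 2311/2500 ≈ 0.924400
step 6 [6y] zero: DF = P = 4419/5000 ≈ 0.883800

1 1 9961/10000
2 2 2447/2500
3 3 481/500
4 4 1853/2000
5 5 2311/2500
6 6 4419/5000
f(1y,4y) = ((9961/10000)/(1853/2000) − 1)/(3) = 232/9265 ≈ 2.5040%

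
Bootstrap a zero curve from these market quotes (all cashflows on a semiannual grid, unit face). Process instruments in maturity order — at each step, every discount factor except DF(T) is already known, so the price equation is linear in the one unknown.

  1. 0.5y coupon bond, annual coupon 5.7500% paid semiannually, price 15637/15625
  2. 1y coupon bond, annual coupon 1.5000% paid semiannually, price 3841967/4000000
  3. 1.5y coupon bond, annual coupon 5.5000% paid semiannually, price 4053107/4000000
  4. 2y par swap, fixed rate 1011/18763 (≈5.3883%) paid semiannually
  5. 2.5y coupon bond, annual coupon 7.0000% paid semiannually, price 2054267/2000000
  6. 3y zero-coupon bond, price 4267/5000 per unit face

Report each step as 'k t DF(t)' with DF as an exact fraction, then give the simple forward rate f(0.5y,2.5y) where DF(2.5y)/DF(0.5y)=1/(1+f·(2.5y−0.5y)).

1 1/2 608/625
2 1 9461/10000
3 3/2 2337/2500
4 2 8989/10000
5 5/2 1731/2000
6 3 4267/5000
f(0.5y,2.5y) = ((608/625)/(1731/2000) − 1)/(2) = 1073/17310 ≈ 6.1987%

step 1 [0.5y] bond c/2=23/800: DF=(15637/15625 − 23/800·(0))/(1+23/800) = 608/625 ≈ 0.972800
step 2 [1y] bond c/2=3/400: DF=(3841967/4000000 − 3/400·(0.972800))/(1+3/400) = 9461/10000 ≈ 0.946100
step 3 [1.5y] bond c/2=11/400: DF=(4053107/4000000 − 11/400·(0.972800+0.946100))/(1+11/400) = 2337/2500 ≈ 0.934800
step 4 [2y] swap r/2=1011/37526: DF=(1 − 1011/37526·(0.972800+0.946100+0.934800))/(1+1011/37526) = 8989/10000 ≈ 0.898900
step 5 [2.5y] bond c/2=7/200: DF=(2054267/2000000 − 7/200·(0.972800+0.946100+0.934800+0.898900))/(1+7/200) = 1731/2000 ≈ 0.865500
step 6 [3y] zero: DF = P = 4267/5000 ≈ 0.853400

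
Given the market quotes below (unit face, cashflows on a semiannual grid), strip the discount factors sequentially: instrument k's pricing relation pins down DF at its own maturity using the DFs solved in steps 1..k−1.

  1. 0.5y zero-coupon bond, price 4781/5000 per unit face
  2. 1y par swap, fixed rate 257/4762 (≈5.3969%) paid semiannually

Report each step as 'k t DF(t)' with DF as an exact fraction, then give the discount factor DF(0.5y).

step 1 [0.5y] zero: DF = P = 4781/5000 ≈ 0.956200
step 2 [1y] swap r/2=257/9524: DF=(1 − 257/9524·(0.956200))/(1+257/9524) = 4743/5000 ≈ 0.948600

1 1/2 4781/5000
2 1 4743/5000
DF(0.5y) = 4781/5000 ≈ 0.956200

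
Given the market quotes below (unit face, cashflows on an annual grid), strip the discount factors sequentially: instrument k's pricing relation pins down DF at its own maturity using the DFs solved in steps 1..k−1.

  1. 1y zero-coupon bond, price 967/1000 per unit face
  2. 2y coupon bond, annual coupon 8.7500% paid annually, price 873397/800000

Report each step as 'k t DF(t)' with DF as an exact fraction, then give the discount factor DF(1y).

1 1 967/1000
2 2 9261/10000
DF(1y) = 967/1000 ≈ 0.967000

step 1 [1y] zero: DF = P = 967/1000 ≈ 0.967000
step 2 [2y] bond c/1=7/80: DF=(873397/800000 − 7/80·(0.967000))/(1+7/80) = 9261/10000 ≈ 0.926100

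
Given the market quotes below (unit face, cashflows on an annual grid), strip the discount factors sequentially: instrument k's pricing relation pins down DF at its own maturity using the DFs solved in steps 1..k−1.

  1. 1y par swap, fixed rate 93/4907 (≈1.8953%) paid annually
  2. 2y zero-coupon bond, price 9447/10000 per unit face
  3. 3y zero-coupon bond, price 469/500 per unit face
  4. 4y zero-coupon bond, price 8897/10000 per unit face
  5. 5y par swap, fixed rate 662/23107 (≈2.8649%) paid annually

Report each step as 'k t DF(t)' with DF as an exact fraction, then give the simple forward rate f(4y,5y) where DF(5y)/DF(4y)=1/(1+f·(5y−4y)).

1 1 4907/5000
2 2 9447/10000
3 3 469/500
4 4 8897/10000
5 5 2169/2500
f(4y,5y) = ((8897/10000)/(2169/2500) − 1)/(1) = 221/8676 ≈ 2.5473%

step 1 [1y] swap r/1=93/4907: DF=(1 − 93/4907·(0))/(1+93/4907) = 4907/5000 ≈ 0.981400
step 2 [2y] zero: DF = P = 9447/10000 ≈ 0.944700
step 3 [3y] zero: DF = P = 469/500 ≈ 0.938000
step 4 [4y] zero: DF = P = 8897/10000 ≈ 0.889700
step 5 [5y] swap r/1=662/23107: DF=(1 − 662/23107·(0.981400+0.944700+0.938000+0.889700))/(1+662/23107) = 2169/2500 ≈ 0.867600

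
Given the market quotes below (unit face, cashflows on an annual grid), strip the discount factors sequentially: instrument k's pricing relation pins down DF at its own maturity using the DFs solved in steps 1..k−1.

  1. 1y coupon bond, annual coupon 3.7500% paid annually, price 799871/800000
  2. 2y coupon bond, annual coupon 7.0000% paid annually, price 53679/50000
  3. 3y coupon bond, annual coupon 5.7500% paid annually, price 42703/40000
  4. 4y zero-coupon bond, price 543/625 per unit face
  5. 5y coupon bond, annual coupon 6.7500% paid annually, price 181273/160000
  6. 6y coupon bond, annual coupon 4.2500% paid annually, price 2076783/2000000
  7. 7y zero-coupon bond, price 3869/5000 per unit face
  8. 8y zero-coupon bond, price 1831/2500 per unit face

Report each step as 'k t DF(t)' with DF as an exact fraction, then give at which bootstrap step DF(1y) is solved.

step 1 [1y] bond c/1=3/80: DF=(799871/800000 − 3/80·(0))/(1+3/80) = 9637/10000 ≈ 0.963700
step 2 [2y] bond c/1=7/100: DF=(53679/50000 − 7/100·(0.963700))/(1+7/100) = 9403/10000 ≈ 0.940300
step 3 [3y] bond c/1=23/400: DF=(42703/40000 − 23/400·(0.963700+0.940300))/(1+23/400) = 453/500 ≈ 0.906000
step 4 [4y] zero: DF = P = 543/625 ≈ 0.868800
step 5 [5y] bond c/1=27/400: DF=(181273/160000 − 27/400·(0.963700+0.940300+0.906000+0.868800))/(1+27/400) = 8287/10000 ≈ 0.828700
step 6 [6y] bond c/1=17/400: DF=(2076783/2000000 − 17/400·(0.963700+0.940300+0.906000+0.868800+0.828700))/(1+17/400) = 8123/10000 ≈ 0.812300
step 7 [7y] zero: DF = P = 3869/5000 ≈ 0.773800
step 8 [8y] zero: DF = P = 1831/2500 ≈ 0.732400

1 1 9637/10000
2 2 9403/10000
3 3 453/500
4 4 543/625
5 5 8287/10000
6 6 8123/10000
7 7 3869/5000
8 8 1831/2500
DF(1y) is solved at step 1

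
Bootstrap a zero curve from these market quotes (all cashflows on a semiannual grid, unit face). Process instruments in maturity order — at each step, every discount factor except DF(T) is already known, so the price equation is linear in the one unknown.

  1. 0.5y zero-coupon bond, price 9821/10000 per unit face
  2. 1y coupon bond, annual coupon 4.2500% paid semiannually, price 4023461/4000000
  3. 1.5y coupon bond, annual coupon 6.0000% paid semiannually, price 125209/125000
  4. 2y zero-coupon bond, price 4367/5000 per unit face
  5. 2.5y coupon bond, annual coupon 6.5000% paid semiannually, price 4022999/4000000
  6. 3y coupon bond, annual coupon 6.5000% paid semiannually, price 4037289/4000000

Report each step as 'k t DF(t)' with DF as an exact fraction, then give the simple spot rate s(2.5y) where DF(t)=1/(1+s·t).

1 1/2 9821/10000
2 1 1929/2000
3 3/2 4579/5000
4 2 4367/5000
5 5/2 1713/2000
6 3 833/1000
s(2.5y) = (1/(1713/2000) − 1)/(5/2) = 574/8565 ≈ 6.7017%

step 1 [0.5y] zero: DF = P = 9821/10000 ≈ 0.982100
step 2 [1y] bond c/2=17/800: DF=(4023461/4000000 − 17/800·(0.982100))/(1+17/800) = 1929/2000 ≈ 0.964500
step 3 [1.5y] bond c/2=3/100: DF=(125209/125000 − 3/100·(0.982100+0.964500))/(1+3/100) = 4579/5000 ≈ 0.915800
step 4 [2y] zero: DF = P = 4367/5000 ≈ 0.873400
step 5 [2.5y] bond c/2=13/400: DF=(4022999/4000000 − 13/400·(0.982100+0.964500+0.915800+0.873400))/(1+13/400) = 1713/2000 ≈ 0.856500
step 6 [3y] bond c/2=13/400: DF=(4037289/4000000 − 13/400·(0.982100+0.964500+0.915800+0.873400+0.856500))/(1+13/400) = 833/1000 ≈ 0.833000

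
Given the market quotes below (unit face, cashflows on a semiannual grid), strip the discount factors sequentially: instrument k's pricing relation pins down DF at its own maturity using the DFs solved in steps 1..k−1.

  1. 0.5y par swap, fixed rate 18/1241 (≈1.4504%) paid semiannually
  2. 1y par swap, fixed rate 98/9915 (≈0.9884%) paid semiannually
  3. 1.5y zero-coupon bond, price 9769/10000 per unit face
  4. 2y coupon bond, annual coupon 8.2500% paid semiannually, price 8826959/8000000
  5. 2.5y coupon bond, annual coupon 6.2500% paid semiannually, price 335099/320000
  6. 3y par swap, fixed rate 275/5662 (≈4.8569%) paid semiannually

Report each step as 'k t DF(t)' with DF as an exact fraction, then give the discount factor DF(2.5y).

1 1/2 1241/1250
2 1 4951/5000
3 3/2 9769/10000
4 2 589/625
5 5/2 2243/2500
6 3 69/80
DF(2.5y) = 2243/2500 ≈ 0.897200

step 1 [0.5y] swap r/2=9/1241: DF=(1 − 9/1241·(0))/(1+9/1241) = 1241/1250 ≈ 0.992800
step 2 [1y] swap r/2=49/9915: DF=(1 − 49/9915·(0.992800))/(1+49/9915) = 4951/5000 ≈ 0.990200
step 3 [1.5y] zero: DF = P = 9769/10000 ≈ 0.976900
step 4 [2y] bond c/2=33/800: DF=(8826959/8000000 − 33/800·(0.992800+0.990200+0.976900))/(1+33/800) = 589/625 ≈ 0.942400
step 5 [2.5y] bond c/2=1/32: DF=(335099/320000 − 1/32·(0.992800+0.990200+0.976900+0.942400))/(1+1/32) = 2243/2500 ≈ 0.897200
step 6 [3y] swap r/2=275/11324: DF=(1 − 275/11324·(0.992800+0.990200+0.976900+0.942400+0.897200))/(1+275/11324) = 69/80 ≈ 0.862500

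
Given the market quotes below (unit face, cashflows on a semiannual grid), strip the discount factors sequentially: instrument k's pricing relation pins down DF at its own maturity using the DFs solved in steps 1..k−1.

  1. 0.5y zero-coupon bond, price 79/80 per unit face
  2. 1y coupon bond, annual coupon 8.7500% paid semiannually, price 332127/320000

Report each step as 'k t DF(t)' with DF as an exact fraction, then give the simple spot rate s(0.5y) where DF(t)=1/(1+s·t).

1 1/2 79/80
2 1 953/1000
s(0.5y) = (1/(79/80) − 1)/(1/2) = 2/79 ≈ 2.5316%

step 1 [0.5y] zero: DF = P = 79/80 ≈ 0.987500
step 2 [1y] bond c/2=7/160: DF=(332127/320000 − 7/160·(0.987500))/(1+7/160) = 953/1000 ≈ 0.953000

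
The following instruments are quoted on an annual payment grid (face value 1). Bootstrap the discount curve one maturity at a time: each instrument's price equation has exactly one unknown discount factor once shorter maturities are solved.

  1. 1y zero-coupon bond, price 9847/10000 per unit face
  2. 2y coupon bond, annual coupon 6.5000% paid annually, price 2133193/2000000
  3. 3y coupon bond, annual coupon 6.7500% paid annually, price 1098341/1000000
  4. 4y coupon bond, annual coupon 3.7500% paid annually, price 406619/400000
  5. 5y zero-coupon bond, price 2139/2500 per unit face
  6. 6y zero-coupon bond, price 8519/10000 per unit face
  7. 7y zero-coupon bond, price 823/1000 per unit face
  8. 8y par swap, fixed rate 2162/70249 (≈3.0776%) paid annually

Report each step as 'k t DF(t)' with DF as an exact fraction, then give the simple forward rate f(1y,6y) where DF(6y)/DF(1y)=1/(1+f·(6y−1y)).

1 1 9847/10000
2 2 4707/5000
3 3 9071/10000
4 4 4387/5000
5 5 2139/2500
6 6 8519/10000
7 7 823/1000
8 8 3919/5000
f(1y,6y) = ((9847/10000)/(8519/10000) − 1)/(5) = 1328/42595 ≈ 3.1177%

step 1 [1y] zero: DF = P = 9847/10000 ≈ 0.984700
step 2 [2y] bond c/1=13/200: DF=(2133193/2000000 − 13/200·(0.984700))/(1+13/200) = 4707/5000 ≈ 0.941400
step 3 [3y] bond c/1=27/400: DF=(1098341/1000000 − 27/400·(0.984700+0.941400))/(1+27/400) = 9071/10000 ≈ 0.907100
step 4 [4y] bond c/1=3/80: DF=(406619/400000 − 3/80·(0.984700+0.941400+0.907100))/(1+3/80) = 4387/5000 ≈ 0.877400
step 5 [5y] zero: DF = P = 2139/2500 ≈ 0.855600
step 6 [6y] zero: DF = P = 8519/10000 ≈ 0.851900
step 7 [7y] zero: DF = P = 823/1000 ≈ 0.823000
step 8 [8y] swap r/1=2162/70249: DF=(1 − 2162/70249·(0.984700+0.941400+0.907100+0.877400+0.855600+0.851900+0.823000))/(1+2162/70249) = 3919/5000 ≈ 0.783800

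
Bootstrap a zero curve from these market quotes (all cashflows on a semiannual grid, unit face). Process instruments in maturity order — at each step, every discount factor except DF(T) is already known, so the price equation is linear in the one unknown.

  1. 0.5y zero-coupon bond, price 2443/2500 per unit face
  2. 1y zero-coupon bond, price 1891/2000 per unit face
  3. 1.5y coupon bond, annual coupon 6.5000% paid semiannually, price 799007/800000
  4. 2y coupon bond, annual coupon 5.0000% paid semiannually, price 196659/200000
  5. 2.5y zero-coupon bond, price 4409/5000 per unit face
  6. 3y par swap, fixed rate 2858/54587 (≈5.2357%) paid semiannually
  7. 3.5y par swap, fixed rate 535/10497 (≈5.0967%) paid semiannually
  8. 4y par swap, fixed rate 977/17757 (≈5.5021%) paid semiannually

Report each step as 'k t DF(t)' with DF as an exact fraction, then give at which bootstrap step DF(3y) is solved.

1 1/2 2443/2500
2 1 1891/2000
3 3/2 2267/2500
4 2 8903/10000
5 5/2 4409/5000
6 3 8571/10000
7 7/2 1679/2000
8 4 4023/5000
DF(3y) is solved at step 6

step 1 [0.5y] zero: DF = P = 2443/2500 ≈ 0.977200
step 2 [1y] zero: DF = P = 1891/2000 ≈ 0.945500
step 3 [1.5y] bond c/2=13/400: DF=(799007/800000 − 13/400·(0.977200+0.945500))/(1+13/400) = 2267/2500 ≈ 0.906800
step 4 [2y] bond c/2=1/40: DF=(196659/200000 − 1/40·(0.977200+0.945500+0.906800))/(1+1/40) = 8903/10000 ≈ 0.890300
step 5 [2.5y] zero: DF = P = 4409/5000 ≈ 0.881800
step 6 [3y] swap r/2=1429/54587: DF=(1 − 1429/54587·(0.977200+0.945500+0.906800+0.890300+0.881800))/(1+1429/54587) = 8571/10000 ≈ 0.857100
step 7 [3.5y] swap r/2=535/20994: DF=(1 − 535/20994·(0.977200+0.945500+0.906800+0.890300+0.881800+0.857100))/(1+535/20994) = 1679/2000 ≈ 0.839500
step 8 [4y] swap r/2=977/35514: DF=(1 − 977/35514·(0.977200+0.945500+0.906800+0.890300+0.881800+0.857100+0.839500))/(1+977/35514) = 4023/5000 ≈ 0.804600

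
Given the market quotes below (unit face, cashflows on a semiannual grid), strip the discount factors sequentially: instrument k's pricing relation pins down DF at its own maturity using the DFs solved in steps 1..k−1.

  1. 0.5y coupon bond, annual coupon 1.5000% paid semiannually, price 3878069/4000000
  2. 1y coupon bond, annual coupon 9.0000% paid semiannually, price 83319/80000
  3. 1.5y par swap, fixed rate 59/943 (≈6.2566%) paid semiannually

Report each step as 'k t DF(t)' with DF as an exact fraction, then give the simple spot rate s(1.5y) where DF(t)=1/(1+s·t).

1 1/2 9623/10000
2 1 597/625
3 3/2 1823/2000
s(1.5y) = (1/(1823/2000) − 1)/(3/2) = 118/1823 ≈ 6.4728%

step 1 [0.5y] bond c/2=3/400: DF=(3878069/4000000 − 3/400·(0))/(1+3/400) = 9623/10000 ≈ 0.962300
step 2 [1y] bond c/2=9/200: DF=(83319/80000 − 9/200·(0.962300))/(1+9/200) = 597/625 ≈ 0.955200
step 3 [1.5y] swap r/2=59/1886: DF=(1 − 59/1886·(0.962300+0.955200))/(1+59/1886) = 1823/2000 ≈ 0.911500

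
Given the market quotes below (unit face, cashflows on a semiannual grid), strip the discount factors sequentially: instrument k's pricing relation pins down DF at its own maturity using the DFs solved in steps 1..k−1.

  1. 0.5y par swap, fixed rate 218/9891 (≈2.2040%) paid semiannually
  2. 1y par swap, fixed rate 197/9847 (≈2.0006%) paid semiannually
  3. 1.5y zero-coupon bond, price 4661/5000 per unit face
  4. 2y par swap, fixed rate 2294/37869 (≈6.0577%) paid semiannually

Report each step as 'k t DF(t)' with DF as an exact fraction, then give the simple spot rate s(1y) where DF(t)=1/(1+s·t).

step 1 [0.5y] swap r/2=109/9891: DF=(1 − 109/9891·(0))/(1+109/9891) = 9891/10000 ≈ 0.989100
step 2 [1y] swap r/2=197/19694: DF=(1 − 197/19694·(0.989100))/(1+197/19694) = 9803/10000 ≈ 0.980300
step 3 [1.5y] zero: DF = P = 4661/5000 ≈ 0.932200
step 4 [2y] swap r/2=1147/37869: DF=(1 − 1147/37869·(0.989100+0.980300+0.932200))/(1+1147/37869) = 8853/10000 ≈ 0.885300

1 1/2 9891/10000
2 1 9803/10000
3 3/2 4661/5000
4 2 8853/10000
s(1y) = (1/(9803/10000) − 1)/(1) = 197/9803 ≈ 2.0096%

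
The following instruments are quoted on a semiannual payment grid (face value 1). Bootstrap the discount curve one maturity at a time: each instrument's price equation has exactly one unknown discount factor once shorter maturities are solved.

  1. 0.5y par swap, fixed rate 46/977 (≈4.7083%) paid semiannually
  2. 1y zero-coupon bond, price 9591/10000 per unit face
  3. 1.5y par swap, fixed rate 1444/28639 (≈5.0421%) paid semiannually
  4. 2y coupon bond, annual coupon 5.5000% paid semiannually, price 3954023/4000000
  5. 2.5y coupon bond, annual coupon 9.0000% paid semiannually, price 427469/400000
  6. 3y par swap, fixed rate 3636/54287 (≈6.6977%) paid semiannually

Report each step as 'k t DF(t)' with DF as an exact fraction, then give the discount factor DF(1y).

step 1 [0.5y] swap r/2=23/977: DF=(1 − 23/977·(0))/(1+23/977) = 977/1000 ≈ 0.977000
step 2 [1y] zero: DF = P = 9591/10000 ≈ 0.959100
step 3 [1.5y] swap r/2=722/28639: DF=(1 − 722/28639·(0.977000+0.959100))/(1+722/28639) = 4639/5000 ≈ 0.927800
step 4 [2y] bond c/2=11/400: DF=(3954023/4000000 − 11/400·(0.977000+0.959100+0.927800))/(1+11/400) = 4427/5000 ≈ 0.885400
step 5 [2.5y] bond c/2=9/200: DF=(427469/400000 − 9/200·(0.977000+0.959100+0.927800+0.885400))/(1+9/200) = 2153/2500 ≈ 0.861200
step 6 [3y] swap r/2=1818/54287: DF=(1 − 1818/54287·(0.977000+0.959100+0.927800+0.885400+0.861200))/(1+1818/54287) = 4091/5000 ≈ 0.818200

1 1/2 977/1000
2 1 9591/10000
3 3/2 4639/5000
4 2 4427/5000
5 5/2 2153/2500
6 3 4091/5000
DF(1y) = 9591/10000 ≈ 0.959100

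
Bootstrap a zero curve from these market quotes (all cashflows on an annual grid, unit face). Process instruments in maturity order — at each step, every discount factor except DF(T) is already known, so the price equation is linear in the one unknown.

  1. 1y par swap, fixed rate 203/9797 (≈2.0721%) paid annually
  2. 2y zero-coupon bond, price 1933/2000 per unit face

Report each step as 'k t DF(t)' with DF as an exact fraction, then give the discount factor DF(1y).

1 1 9797/10000
2 2 1933/2000
DF(1y) = 9797/10000 ≈ 0.979700

step 1 [1y] swap r/1=203/9797: DF=(1 − 203/9797·(0))/(1+203/9797) = 9797/10000 ≈ 0.979700
step 2 [2y] zero: DF = P = 1933/2000 ≈ 0.966500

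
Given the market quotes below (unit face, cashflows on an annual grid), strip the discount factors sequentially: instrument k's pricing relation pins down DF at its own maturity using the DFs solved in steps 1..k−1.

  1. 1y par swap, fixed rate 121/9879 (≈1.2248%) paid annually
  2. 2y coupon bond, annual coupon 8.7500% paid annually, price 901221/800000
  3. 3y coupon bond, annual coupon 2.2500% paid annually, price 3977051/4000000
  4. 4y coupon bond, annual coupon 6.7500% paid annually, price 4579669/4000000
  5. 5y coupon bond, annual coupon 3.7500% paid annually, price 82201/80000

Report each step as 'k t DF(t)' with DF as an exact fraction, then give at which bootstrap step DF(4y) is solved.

step 1 [1y] swap r/1=121/9879: DF=(1 − 121/9879·(0))/(1+121/9879) = 9879/10000 ≈ 0.987900
step 2 [2y] bond c/1=7/80: DF=(901221/800000 − 7/80·(0.987900))/(1+7/80) = 2391/2500 ≈ 0.956400
step 3 [3y] bond c/1=9/400: DF=(3977051/4000000 − 9/400·(0.987900+0.956400))/(1+9/400) = 581/625 ≈ 0.929600
step 4 [4y] bond c/1=27/400: DF=(4579669/4000000 − 27/400·(0.987900+0.956400+0.929600))/(1+27/400) = 2227/2500 ≈ 0.890800
step 5 [5y] bond c/1=3/80: DF=(82201/80000 − 3/80·(0.987900+0.956400+0.929600+0.890800))/(1+3/80) = 8543/10000 ≈ 0.854300

1 1 9879/10000
2 2 2391/2500
3 3 581/625
4 4 2227/2500
5 5 8543/10000
DF(4y) is solved at step 4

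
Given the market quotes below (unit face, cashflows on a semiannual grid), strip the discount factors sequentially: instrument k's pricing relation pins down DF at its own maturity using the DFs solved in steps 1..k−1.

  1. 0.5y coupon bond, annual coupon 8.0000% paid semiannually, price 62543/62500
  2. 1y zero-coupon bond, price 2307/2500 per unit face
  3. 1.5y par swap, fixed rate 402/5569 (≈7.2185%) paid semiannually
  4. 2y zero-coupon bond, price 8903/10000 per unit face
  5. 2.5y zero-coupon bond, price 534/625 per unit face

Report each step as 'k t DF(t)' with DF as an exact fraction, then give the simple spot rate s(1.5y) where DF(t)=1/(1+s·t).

step 1 [0.5y] bond c/2=1/25: DF=(62543/62500 − 1/25·(0))/(1+1/25) = 4811/5000 ≈ 0.962200
step 2 [1y] zero: DF = P = 2307/2500 ≈ 0.922800
step 3 [1.5y] swap r/2=201/5569: DF=(1 − 201/5569·(0.962200+0.922800))/(1+201/5569) = 1799/2000 ≈ 0.899500
step 4 [2y] zero: DF = P = 8903/10000 ≈ 0.890300
step 5 [2.5y] zero: DF = P = 534/625 ≈ 0.854400

1 1/2 4811/5000
2 1 2307/2500
3 3/2 1799/2000
4 2 8903/10000
5 5/2 534/625
s(1.5y) = (1/(1799/2000) − 1)/(3/2) = 134/1799 ≈ 7.4486%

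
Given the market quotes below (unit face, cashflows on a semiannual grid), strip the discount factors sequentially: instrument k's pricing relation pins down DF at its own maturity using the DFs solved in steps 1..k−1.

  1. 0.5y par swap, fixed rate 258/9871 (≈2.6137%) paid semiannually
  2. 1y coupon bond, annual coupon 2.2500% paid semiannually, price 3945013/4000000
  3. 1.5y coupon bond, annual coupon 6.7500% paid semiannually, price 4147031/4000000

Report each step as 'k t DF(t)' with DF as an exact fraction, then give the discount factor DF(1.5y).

1 1/2 9871/10000
2 1 9643/10000
3 3/2 587/625
DF(1.5y) = 587/625 ≈ 0.939200

step 1 [0.5y] swap r/2=129/9871: DF=(1 − 129/9871·(0))/(1+129/9871) = 9871/10000 ≈ 0.987100
step 2 [1y] bond c/2=9/800: DF=(3945013/4000000 − 9/800·(0.987100))/(1+9/800) = 9643/10000 ≈ 0.964300
step 3 [1.5y] bond c/2=27/800: DF=(4147031/4000000 − 27/800·(0.987100+0.964300))/(1+27/800) = 587/625 ≈ 0.939200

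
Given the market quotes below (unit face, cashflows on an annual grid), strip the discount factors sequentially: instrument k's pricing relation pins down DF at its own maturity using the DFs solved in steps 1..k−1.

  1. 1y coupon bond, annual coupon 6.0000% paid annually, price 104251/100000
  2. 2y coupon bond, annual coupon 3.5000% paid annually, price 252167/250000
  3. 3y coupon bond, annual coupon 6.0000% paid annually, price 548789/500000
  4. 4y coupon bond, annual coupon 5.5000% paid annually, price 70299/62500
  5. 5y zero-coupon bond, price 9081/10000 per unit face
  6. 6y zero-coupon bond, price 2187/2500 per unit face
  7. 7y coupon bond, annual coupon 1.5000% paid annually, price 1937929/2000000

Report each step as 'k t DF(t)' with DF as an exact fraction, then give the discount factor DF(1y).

1 1 1967/2000
2 2 9413/10000
3 3 1853/2000
4 4 367/400
5 5 9081/10000
6 6 2187/2500
7 7 4363/5000
DF(1y) = 1967/2000 ≈ 0.983500

step 1 [1y] bond c/1=3/50: DF=(104251/100000 − 3/50·(0))/(1+3/50) = 1967/2000 ≈ 0.983500
step 2 [2y] bond c/1=7/200: DF=(252167/250000 − 7/200·(0.983500))/(1+7/200) = 9413/10000 ≈ 0.941300
step 3 [3y] bond c/1=3/50: DF=(548789/500000 − 3/50·(0.983500+0.941300))/(1+3/50) = 1853/2000 ≈ 0.926500
step 4 [4y] bond c/1=11/200: DF=(70299/62500 − 11/200·(0.983500+0.941300+0.926500))/(1+11/200) = 367/400 ≈ 0.917500
step 5 [5y] zero: DF = P = 9081/10000 ≈ 0.908100
step 6 [6y] zero: DF = P = 2187/2500 ≈ 0.874800
step 7 [7y] bond c/1=3/200: DF=(1937929/2000000 − 3/200·(0.983500+0.941300+0.926500+0.917500+0.908100+0.874800))/(1+3/200) = 4363/5000 ≈ 0.872600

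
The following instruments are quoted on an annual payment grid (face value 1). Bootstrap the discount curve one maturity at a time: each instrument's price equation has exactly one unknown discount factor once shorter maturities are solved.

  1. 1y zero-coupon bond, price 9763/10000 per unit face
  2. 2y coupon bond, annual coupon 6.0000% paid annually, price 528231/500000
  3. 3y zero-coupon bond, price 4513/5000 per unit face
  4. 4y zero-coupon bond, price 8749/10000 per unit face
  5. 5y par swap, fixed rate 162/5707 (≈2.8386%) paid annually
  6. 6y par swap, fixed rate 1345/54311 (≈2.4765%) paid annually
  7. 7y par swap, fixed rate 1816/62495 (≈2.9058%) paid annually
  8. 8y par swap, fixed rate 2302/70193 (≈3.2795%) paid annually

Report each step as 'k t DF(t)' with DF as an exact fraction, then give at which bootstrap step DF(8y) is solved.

1 1 9763/10000
2 2 4707/5000
3 3 4513/5000
4 4 8749/10000
5 5 544/625
6 6 1731/2000
7 7 1023/1250
8 8 3849/5000
DF(8y) is solved at step 8

step 1 [1y] zero: DF = P = 9763/10000 ≈ 0.976300
step 2 [2y] bond c/1=3/50: DF=(528231/500000 − 3/50·(0.976300))/(1+3/50) = 4707/5000 ≈ 0.941400
step 3 [3y] zero: DF = P = 4513/5000 ≈ 0.902600
step 4 [4y] zero: DF = P = 8749/10000 ≈ 0.874900
step 5 [5y] swap r/1=162/5707: DF=(1 − 162/5707·(0.976300+0.941400+0.902600+0.874900))/(1+162/5707) = 544/625 ≈ 0.870400
step 6 [6y] swap r/1=1345/54311: DF=(1 − 1345/54311·(0.976300+0.941400+0.902600+0.874900+0.870400))/(1+1345/54311) = 1731/2000 ≈ 0.865500
step 7 [7y] swap r/1=1816/62495: DF=(1 − 1816/62495·(0.976300+0.941400+0.902600+0.874900+0.870400+0.865500))/(1+1816/62495) = 1023/1250 ≈ 0.818400
step 8 [8y] swap r/1=2302/70193: DF=(1 − 2302/70193·(0.976300+0.941400+0.902600+0.874900+0.870400+0.865500+0.818400))/(1+2302/70193) = 3849/5000 ≈ 0.769800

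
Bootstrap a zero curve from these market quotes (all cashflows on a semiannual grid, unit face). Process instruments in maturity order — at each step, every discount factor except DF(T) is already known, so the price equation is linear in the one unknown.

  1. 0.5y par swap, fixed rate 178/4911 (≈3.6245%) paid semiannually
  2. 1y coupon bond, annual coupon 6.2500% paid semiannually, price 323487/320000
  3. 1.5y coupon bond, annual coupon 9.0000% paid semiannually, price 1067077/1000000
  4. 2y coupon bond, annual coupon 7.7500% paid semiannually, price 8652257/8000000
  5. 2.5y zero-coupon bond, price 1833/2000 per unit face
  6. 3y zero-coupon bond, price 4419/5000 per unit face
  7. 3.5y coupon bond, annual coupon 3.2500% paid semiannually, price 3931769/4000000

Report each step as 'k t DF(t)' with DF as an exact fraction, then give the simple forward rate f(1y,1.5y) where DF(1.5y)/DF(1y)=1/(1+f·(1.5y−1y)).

step 1 [0.5y] swap r/2=89/4911: DF=(1 − 89/4911·(0))/(1+89/4911) = 4911/5000 ≈ 0.982200
step 2 [1y] bond c/2=1/32: DF=(323487/320000 − 1/32·(0.982200))/(1+1/32) = 1901/2000 ≈ 0.950500
step 3 [1.5y] bond c/2=9/200: DF=(1067077/1000000 − 9/200·(0.982200+0.950500))/(1+9/200) = 9379/10000 ≈ 0.937900
step 4 [2y] bond c/2=31/800: DF=(8652257/8000000 − 31/800·(0.982200+0.950500+0.937900))/(1+31/800) = 9341/10000 ≈ 0.934100
step 5 [2.5y] zero: DF = P = 1833/2000 ≈ 0.916500
step 6 [3y] zero: DF = P = 4419/5000 ≈ 0.883800
step 7 [3.5y] bond c/2=13/800: DF=(3931769/4000000 − 13/800·(0.982200+0.950500+0.937900+0.934100+0.916500+0.883800))/(1+13/800) = 1097/1250 ≈ 0.877600

1 1/2 4911/5000
2 1 1901/2000
3 3/2 9379/10000
4 2 9341/10000
5 5/2 1833/2000
6 3 4419/5000
7 7/2 1097/1250
f(1y,1.5y) = ((1901/2000)/(9379/10000) − 1)/(1/2) = 252/9379 ≈ 2.6869%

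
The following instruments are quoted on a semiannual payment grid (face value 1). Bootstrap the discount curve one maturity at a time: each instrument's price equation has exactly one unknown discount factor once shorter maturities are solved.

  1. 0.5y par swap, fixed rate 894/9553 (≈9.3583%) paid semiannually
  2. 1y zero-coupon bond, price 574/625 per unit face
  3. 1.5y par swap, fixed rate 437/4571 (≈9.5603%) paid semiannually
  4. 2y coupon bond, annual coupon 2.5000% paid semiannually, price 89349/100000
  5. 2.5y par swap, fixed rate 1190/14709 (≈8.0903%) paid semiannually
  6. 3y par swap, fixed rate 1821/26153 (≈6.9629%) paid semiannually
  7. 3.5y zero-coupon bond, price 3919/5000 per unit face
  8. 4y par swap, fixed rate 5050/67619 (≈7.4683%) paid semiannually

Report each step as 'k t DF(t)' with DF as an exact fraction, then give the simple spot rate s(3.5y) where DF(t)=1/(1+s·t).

step 1 [0.5y] swap r/2=447/9553: DF=(1 − 447/9553·(0))/(1+447/9553) = 9553/10000 ≈ 0.955300
step 2 [1y] zero: DF = P = 574/625 ≈ 0.918400
step 3 [1.5y] swap r/2=437/9142: DF=(1 − 437/9142·(0.955300+0.918400))/(1+437/9142) = 8689/10000 ≈ 0.868900
step 4 [2y] bond c/2=1/80: DF=(89349/100000 − 1/80·(0.955300+0.918400+0.868900))/(1+1/80) = 4243/5000 ≈ 0.848600
step 5 [2.5y] swap r/2=595/14709: DF=(1 − 595/14709·(0.955300+0.918400+0.868900+0.848600))/(1+595/14709) = 1643/2000 ≈ 0.821500
step 6 [3y] swap r/2=1821/52306: DF=(1 − 1821/52306·(0.955300+0.918400+0.868900+0.848600+0.821500))/(1+1821/52306) = 8179/10000 ≈ 0.817900
step 7 [3.5y] zero: DF = P = 3919/5000 ≈ 0.783800
step 8 [4y] swap r/2=2525/67619: DF=(1 − 2525/67619·(0.955300+0.918400+0.868900+0.848600+0.821500+0.817900+0.783800))/(1+2525/67619) = 299/400 ≈ 0.747500

1 1/2 9553/10000
2 1 574/625
3 3/2 8689/10000
4 2 4243/5000
5 5/2 1643/2000
6 3 8179/10000
7 7/2 3919/5000
8 4 299/400
s(3.5y) = (1/(3919/5000) − 1)/(7/2) = 2162/27433 ≈ 7.8810%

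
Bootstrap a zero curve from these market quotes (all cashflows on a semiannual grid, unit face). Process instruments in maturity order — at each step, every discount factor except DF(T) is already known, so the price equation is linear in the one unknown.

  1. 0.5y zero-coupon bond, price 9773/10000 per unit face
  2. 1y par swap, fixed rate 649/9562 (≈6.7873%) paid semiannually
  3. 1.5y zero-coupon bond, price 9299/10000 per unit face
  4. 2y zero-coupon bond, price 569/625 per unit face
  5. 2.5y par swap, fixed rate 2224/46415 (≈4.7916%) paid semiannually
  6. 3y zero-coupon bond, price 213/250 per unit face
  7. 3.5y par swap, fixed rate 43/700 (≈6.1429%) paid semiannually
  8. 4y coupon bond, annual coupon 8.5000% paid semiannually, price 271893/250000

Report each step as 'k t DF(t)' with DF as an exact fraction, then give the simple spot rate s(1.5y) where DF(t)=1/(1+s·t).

step 1 [0.5y] zero: DF = P = 9773/10000 ≈ 0.977300
step 2 [1y] swap r/2=649/19124: DF=(1 − 649/19124·(0.977300))/(1+649/19124) = 9351/10000 ≈ 0.935100
step 3 [1.5y] zero: DF = P = 9299/10000 ≈ 0.929900
step 4 [2y] zero: DF = P = 569/625 ≈ 0.910400
step 5 [2.5y] swap r/2=1112/46415: DF=(1 − 1112/46415·(0.977300+0.935100+0.929900+0.910400))/(1+1112/46415) = 1111/1250 ≈ 0.888800
step 6 [3y] zero: DF = P = 213/250 ≈ 0.852000
step 7 [3.5y] swap r/2=43/1400: DF=(1 − 43/1400·(0.977300+0.935100+0.929900+0.910400+0.888800+0.852000))/(1+43/1400) = 1613/2000 ≈ 0.806500
step 8 [4y] bond c/2=17/400: DF=(271893/250000 − 17/400·(0.977300+0.935100+0.929900+0.910400+0.888800+0.852000+0.806500))/(1+17/400) = 983/1250 ≈ 0.786400

1 1/2 9773/10000
2 1 9351/10000
3 3/2 9299/10000
4 2 569/625
5 5/2 1111/1250
6 3 213/250
7 7/2 1613/2000
8 4 983/1250
s(1.5y) = (1/(9299/10000) − 1)/(3/2) = 1402/27897 ≈ 5.0256%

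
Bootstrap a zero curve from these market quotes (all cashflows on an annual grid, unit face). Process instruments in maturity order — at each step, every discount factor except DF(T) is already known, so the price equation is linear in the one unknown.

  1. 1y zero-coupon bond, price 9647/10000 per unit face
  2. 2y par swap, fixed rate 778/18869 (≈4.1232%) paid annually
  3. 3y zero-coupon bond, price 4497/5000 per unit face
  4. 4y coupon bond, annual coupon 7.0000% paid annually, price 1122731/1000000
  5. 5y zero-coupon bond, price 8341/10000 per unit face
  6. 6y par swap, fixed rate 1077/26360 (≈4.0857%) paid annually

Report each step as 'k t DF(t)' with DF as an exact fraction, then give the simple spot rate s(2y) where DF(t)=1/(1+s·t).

step 1 [1y] zero: DF = P = 9647/10000 ≈ 0.964700
step 2 [2y] swap r/1=778/18869: DF=(1 − 778/18869·(0.964700))/(1+778/18869) = 4611/5000 ≈ 0.922200
step 3 [3y] zero: DF = P = 4497/5000 ≈ 0.899400
step 4 [4y] bond c/1=7/100: DF=(1122731/1000000 − 7/100·(0.964700+0.922200+0.899400))/(1+7/100) = 867/1000 ≈ 0.867000
step 5 [5y] zero: DF = P = 8341/10000 ≈ 0.834100
step 6 [6y] swap r/1=1077/26360: DF=(1 − 1077/26360·(0.964700+0.922200+0.899400+0.867000+0.834100))/(1+1077/26360) = 3923/5000 ≈ 0.784600

1 1 9647/10000
2 2 4611/5000
3 3 4497/5000
4 4 867/1000
5 5 8341/10000
6 6 3923/5000
s(2y) = (1/(4611/5000) − 1)/(2) = 389/9222 ≈ 4.2182%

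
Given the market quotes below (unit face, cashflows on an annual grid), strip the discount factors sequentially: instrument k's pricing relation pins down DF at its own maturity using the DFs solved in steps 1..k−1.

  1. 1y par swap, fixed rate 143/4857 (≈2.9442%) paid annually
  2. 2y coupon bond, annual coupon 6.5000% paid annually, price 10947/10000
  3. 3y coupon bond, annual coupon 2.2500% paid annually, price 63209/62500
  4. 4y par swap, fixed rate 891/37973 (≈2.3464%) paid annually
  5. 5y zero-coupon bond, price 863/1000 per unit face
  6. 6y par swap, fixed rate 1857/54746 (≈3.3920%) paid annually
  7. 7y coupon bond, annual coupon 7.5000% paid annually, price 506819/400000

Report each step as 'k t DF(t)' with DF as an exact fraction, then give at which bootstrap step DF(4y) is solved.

step 1 [1y] swap r/1=143/4857: DF=(1 − 143/4857·(0))/(1+143/4857) = 4857/5000 ≈ 0.971400
step 2 [2y] bond c/1=13/200: DF=(10947/10000 − 13/200·(0.971400))/(1+13/200) = 4843/5000 ≈ 0.968600
step 3 [3y] bond c/1=9/400: DF=(63209/62500 − 9/400·(0.971400+0.968600))/(1+9/400) = 1183/1250 ≈ 0.946400
step 4 [4y] swap r/1=891/37973: DF=(1 − 891/37973·(0.971400+0.968600+0.946400))/(1+891/37973) = 9109/10000 ≈ 0.910900
step 5 [5y] zero: DF = P = 863/1000 ≈ 0.863000
step 6 [6y] swap r/1=1857/54746: DF=(1 − 1857/54746·(0.971400+0.968600+0.946400+0.910900+0.863000))/(1+1857/54746) = 8143/10000 ≈ 0.814300
step 7 [7y] bond c/1=3/40: DF=(506819/400000 − 3/40·(0.971400+0.968600+0.946400+0.910900+0.863000+0.814300))/(1+3/40) = 7967/10000 ≈ 0.796700

1 1 4857/5000
2 2 4843/5000
3 3 1183/1250
4 4 9109/10000
5 5 863/1000
6 6 8143/10000
7 7 7967/10000
DF(4y) is solved at step 4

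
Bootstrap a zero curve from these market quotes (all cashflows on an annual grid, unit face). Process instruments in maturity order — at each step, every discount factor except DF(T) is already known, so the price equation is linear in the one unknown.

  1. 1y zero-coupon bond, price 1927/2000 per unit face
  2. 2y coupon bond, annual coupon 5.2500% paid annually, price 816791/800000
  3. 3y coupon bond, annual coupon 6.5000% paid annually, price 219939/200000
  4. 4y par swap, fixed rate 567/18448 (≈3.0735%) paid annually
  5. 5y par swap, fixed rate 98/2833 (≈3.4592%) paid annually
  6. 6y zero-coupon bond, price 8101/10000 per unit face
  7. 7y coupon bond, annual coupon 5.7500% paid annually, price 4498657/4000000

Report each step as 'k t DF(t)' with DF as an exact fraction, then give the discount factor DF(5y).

1 1 1927/2000
2 2 461/500
3 3 367/400
4 4 4433/5000
5 5 527/625
6 6 8101/10000
7 7 773/1000
DF(5y) = 527/625 ≈ 0.843200

step 1 [1y] zero: DF = P = 1927/2000 ≈ 0.963500
step 2 [2y] bond c/1=21/400: DF=(816791/800000 − 21/400·(0.963500))/(1+21/400) = 461/500 ≈ 0.922000
step 3 [3y] bond c/1=13/200: DF=(219939/200000 − 13/200·(0.963500+0.922000))/(1+13/200) = 367/400 ≈ 0.917500
step 4 [4y] swap r/1=567/18448: DF=(1 − 567/18448·(0.963500+0.922000+0.917500))/(1+567/18448) = 4433/5000 ≈ 0.886600
step 5 [5y] swap r/1=98/2833: DF=(1 − 98/2833·(0.963500+0.922000+0.917500+0.886600))/(1+98/2833) = 527/625 ≈ 0.843200
step 6 [6y] zero: DF = P = 8101/10000 ≈ 0.810100
step 7 [7y] bond c/1=23/400: DF=(4498657/4000000 − 23/400·(0.963500+0.922000+0.917500+0.886600+0.843200+0.810100))/(1+23/400) = 773/1000 ≈ 0.773000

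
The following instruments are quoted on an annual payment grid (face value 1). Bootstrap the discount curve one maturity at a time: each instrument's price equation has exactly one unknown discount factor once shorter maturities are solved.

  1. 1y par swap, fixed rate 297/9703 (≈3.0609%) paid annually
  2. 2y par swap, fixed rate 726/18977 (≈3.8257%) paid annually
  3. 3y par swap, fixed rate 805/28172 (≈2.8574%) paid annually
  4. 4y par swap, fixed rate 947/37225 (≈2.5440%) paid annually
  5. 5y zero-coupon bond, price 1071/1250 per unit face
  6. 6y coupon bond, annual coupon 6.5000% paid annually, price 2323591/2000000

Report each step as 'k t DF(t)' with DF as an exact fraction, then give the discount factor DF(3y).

step 1 [1y] swap r/1=297/9703: DF=(1 − 297/9703·(0))/(1+297/9703) = 9703/10000 ≈ 0.970300
step 2 [2y] swap r/1=726/18977: DF=(1 − 726/18977·(0.970300))/(1+726/18977) = 4637/5000 ≈ 0.927400
step 3 [3y] swap r/1=805/28172: DF=(1 − 805/28172·(0.970300+0.927400))/(1+805/28172) = 1839/2000 ≈ 0.919500
step 4 [4y] swap r/1=947/37225: DF=(1 − 947/37225·(0.970300+0.927400+0.919500))/(1+947/37225) = 9053/10000 ≈ 0.905300
step 5 [5y] zero: DF = P = 1071/1250 ≈ 0.856800
step 6 [6y] bond c/1=13/200: DF=(2323591/2000000 − 13/200·(0.970300+0.927400+0.919500+0.905300+0.856800))/(1+13/200) = 4057/5000 ≈ 0.811400

1 1 9703/10000
2 2 4637/5000
3 3 1839/2000
4 4 9053/10000
5 5 1071/1250
6 6 4057/5000
DF(3y) = 1839/2000 ≈ 0.919500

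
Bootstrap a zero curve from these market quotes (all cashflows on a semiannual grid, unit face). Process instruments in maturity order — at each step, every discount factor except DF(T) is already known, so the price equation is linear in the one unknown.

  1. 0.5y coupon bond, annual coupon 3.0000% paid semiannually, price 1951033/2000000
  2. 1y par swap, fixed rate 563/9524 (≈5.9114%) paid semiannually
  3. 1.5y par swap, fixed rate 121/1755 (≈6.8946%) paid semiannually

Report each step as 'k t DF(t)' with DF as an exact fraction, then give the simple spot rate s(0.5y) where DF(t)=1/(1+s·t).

1 1/2 9611/10000
2 1 9437/10000
3 3/2 1129/1250
s(0.5y) = (1/(9611/10000) − 1)/(1/2) = 778/9611 ≈ 8.0949%

step 1 [0.5y] bond c/2=3/200: DF=(1951033/2000000 − 3/200·(0))/(1+3/200) = 9611/10000 ≈ 0.961100
step 2 [1y] swap r/2=563/19048: DF=(1 − 563/19048·(0.961100))/(1+563/19048) = 9437/10000 ≈ 0.943700
step 3 [1.5y] swap r/2=121/3510: DF=(1 − 121/3510·(0.961100+0.943700))/(1+121/3510) = 1129/1250 ≈ 0.903200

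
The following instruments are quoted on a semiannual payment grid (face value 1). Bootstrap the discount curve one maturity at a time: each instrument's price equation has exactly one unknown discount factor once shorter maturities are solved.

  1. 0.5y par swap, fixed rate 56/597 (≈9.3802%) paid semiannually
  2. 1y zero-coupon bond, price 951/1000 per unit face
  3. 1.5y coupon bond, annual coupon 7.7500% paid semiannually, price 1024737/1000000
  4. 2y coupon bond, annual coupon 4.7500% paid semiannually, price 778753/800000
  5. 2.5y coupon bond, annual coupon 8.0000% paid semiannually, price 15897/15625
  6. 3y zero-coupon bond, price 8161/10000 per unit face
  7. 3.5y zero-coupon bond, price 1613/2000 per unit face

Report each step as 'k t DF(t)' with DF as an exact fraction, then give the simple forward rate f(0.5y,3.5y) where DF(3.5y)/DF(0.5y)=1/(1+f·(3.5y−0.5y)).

1 1/2 597/625
2 1 951/1000
3 3/2 4577/5000
4 2 4427/5000
5 5/2 8357/10000
6 3 8161/10000
7 7/2 1613/2000
f(0.5y,3.5y) = ((597/625)/(1613/2000) − 1)/(3) = 1487/24195 ≈ 6.1459%

step 1 [0.5y] swap r/2=28/597: DF=(1 − 28/597·(0))/(1+28/597) = 597/625 ≈ 0.955200
step 2 [1y] zero: DF = P = 951/1000 ≈ 0.951000
step 3 [1.5y] bond c/2=31/800: DF=(1024737/1000000 − 31/800·(0.955200+0.951000))/(1+31/800) = 4577/5000 ≈ 0.915400
step 4 [2y] bond c/2=19/800: DF=(778753/800000 − 19/800·(0.955200+0.951000+0.915400))/(1+19/800) = 4427/5000 ≈ 0.885400
step 5 [2.5y] bond c/2=1/25: DF=(15897/15625 − 1/25·(0.955200+0.951000+0.915400+0.885400))/(1+1/25) = 8357/10000 ≈ 0.835700
step 6 [3y] zero: DF = P = 8161/10000 ≈ 0.816100
step 7 [3.5y] zero: DF = P = 1613/2000 ≈ 0.806500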